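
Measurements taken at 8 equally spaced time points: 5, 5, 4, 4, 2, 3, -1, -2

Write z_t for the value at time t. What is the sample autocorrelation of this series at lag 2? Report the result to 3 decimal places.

Mean z̄ = (5 + 5 + 4 + 4 + 2 + 3 − 1 − 2)/8 = 2.5000
Deviations from mean: 2.5000, 2.5000, 1.5000, 1.5000, -0.5000, 0.5000, -3.5000, -4.5000
Σ(z_t−z̄)(z_{t+2}−z̄) = (3.7500) + (3.7500) + (-0.7500) + (0.7500) + (1.7500) + (-2.2500) = 7.0000
Denominator Σ(z_t−z̄)² = 50.0000
r_2 = 7.0000 / 50.0000 = 0.140

0.140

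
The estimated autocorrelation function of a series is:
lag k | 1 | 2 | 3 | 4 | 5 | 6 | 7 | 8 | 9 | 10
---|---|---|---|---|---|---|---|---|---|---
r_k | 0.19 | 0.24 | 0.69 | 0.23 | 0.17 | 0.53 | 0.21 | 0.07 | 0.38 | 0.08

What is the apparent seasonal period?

The largest autocorrelation is r_3 = 0.69, with weaker echoes at lags 6 (0.53) and 9 (0.38); the remaining lags stay at or below 0.24.
The dominant spike at lag 3 indicates a seasonal period of 3.

3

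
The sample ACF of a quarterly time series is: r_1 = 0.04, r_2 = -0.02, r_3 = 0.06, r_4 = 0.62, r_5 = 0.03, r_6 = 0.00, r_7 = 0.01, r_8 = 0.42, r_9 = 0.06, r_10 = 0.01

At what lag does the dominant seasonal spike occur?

4

The largest autocorrelation is r_4 = 0.62, with a weaker echo at lag 8 (0.42); the remaining lags stay at or below 0.06.
The dominant spike at lag 4 indicates a seasonal period of 4.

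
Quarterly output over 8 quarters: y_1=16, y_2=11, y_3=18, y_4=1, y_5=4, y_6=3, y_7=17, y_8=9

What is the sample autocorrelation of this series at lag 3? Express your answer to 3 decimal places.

-0.552

Mean ȳ = (16 + 11 + 18 + 1 + 4 + 3 + 17 + 9)/8 = 9.8750
Deviations from mean: 6.1250, 1.1250, 8.1250, -8.8750, -5.8750, -6.8750, 7.1250, -0.8750
Numerator Σ_{t=1}^{5}(y_t−ȳ)(y_{t+3}−ȳ) = -174.9219
Denominator Σ(y_t−ȳ)² = 316.8750
r_3 = -174.9219 / 316.8750 = -0.552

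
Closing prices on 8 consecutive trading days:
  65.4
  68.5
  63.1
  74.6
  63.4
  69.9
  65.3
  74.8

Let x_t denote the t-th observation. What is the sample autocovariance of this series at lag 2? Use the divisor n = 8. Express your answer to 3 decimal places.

Mean x̄ = (65.4 + 68.5 + 63.1 + 74.6 + 63.4 + 69.9 + 65.3 + 74.8)/8 = 68.1250
Σ_{t=1}^{6}(x_t−x̄)(x_{t+2}−x̄) = 76.5538
γ_2 = 76.5538 / 8 = 9.569

9.569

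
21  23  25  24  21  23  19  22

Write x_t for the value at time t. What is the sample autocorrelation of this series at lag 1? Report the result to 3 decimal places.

0.047

Mean x̄ = (21 + 23 + 25 + 24 + 21 + 23 + 19 + 22)/8 = 22.2500
Σ(x_t−x̄)(x_{t+1}−x̄) = (-0.9375) + (2.0625) + (4.8125) + (-2.1875) + (-0.9375) + (-2.4375) + (0.8125) = 1.1875
Denominator Σ(x_t−x̄)² = 25.5000
r_1 = 1.1875 / 25.5000 = 0.047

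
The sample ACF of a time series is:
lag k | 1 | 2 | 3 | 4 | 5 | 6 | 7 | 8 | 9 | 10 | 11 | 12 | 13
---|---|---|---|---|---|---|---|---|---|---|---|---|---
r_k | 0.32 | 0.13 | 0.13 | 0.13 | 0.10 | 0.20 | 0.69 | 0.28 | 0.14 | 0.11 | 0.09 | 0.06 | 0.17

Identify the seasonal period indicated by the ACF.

7

The largest autocorrelation is r_7 = 0.69; the remaining lags stay at or below 0.32. The elevated value at lag 1 (0.32), dropping to 0.13 at lag 2, reflects decaying short-term dependence rather than seasonality.
The dominant spike at lag 7 indicates a seasonal period of 7.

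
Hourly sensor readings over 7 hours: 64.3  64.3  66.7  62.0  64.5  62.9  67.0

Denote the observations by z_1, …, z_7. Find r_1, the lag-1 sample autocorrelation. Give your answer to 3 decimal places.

-0.493

Mean z̄ = (64.3 + 64.3 + 66.7 + 62.0 + 64.5 + 62.9 + 67.0)/7 = 64.5286
Deviations from mean: -0.2286, -0.2286, 2.1714, -2.5286, -0.0286, -1.6286, 2.4714
Numerator Σ_{t=1}^{6}(z_t−z̄)(z_{t+1}−z̄) = -9.8408
Denominator Σ(z_t−z̄)² = 19.9743
r_1 = -9.8408 / 19.9743 = -0.493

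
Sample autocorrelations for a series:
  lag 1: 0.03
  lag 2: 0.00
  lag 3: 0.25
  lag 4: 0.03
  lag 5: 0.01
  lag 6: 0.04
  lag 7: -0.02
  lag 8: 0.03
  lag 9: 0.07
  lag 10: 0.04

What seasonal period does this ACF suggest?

The largest autocorrelation is r_3 = 0.25; the remaining lags stay at or below 0.07.
The dominant spike at lag 3 indicates a seasonal period of 3.

3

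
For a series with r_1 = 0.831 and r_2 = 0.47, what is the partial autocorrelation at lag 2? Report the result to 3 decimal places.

-0.713

φ_{22} = (r_2 − r_1²) / (1 − r_1²)
r_1² = (0.831)² = 0.690561
Numerator = 0.47 − 0.6906 = -0.2206; denominator = 1 − 0.6906 = 0.3094
φ_{22} = -0.2206 / 0.3094 = -0.713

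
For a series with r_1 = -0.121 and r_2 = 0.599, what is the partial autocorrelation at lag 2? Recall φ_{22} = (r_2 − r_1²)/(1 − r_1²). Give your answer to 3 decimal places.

φ_{22} = (r_2 − r_1²) / (1 − r_1²)
r_1² = (-0.121)² = 0.014641
Numerator = 0.599 − 0.0146 = 0.5844; denominator = 1 − 0.0146 = 0.9854
φ_{22} = 0.5844 / 0.9854 = 0.593

0.593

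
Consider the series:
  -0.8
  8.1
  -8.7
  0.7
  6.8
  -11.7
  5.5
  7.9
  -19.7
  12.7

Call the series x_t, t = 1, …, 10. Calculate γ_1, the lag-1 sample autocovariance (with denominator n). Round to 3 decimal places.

-58.368

Mean x̄ = (-0.8 + 8.1 − 8.7 + 0.7 + 6.8 − 11.7 + 5.5 + 7.9 − 19.7 + 12.7)/10 = 0.0800
Σ_{t=1}^{9}(x_t−x̄)(x_{t+1}−x̄) = -583.6784
γ_1 = -583.6784 / 10 = -58.368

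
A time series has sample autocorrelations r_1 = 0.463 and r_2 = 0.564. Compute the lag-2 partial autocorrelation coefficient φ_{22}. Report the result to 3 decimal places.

φ_{22} = (r_2 − r_1²) / (1 − r_1²)
r_1² = (0.463)² = 0.214369
Numerator = 0.564 − 0.2144 = 0.3496; denominator = 1 − 0.2144 = 0.7856
φ_{22} = 0.3496 / 0.7856 = 0.445

0.445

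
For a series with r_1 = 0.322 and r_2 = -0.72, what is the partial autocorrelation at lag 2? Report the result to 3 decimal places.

φ_{22} = (r_2 − r_1²) / (1 − r_1²)
r_1² = (0.322)² = 0.103684
Numerator = -0.72 − 0.1037 = -0.8237; denominator = 1 − 0.1037 = 0.8963
φ_{22} = -0.8237 / 0.8963 = -0.919

-0.919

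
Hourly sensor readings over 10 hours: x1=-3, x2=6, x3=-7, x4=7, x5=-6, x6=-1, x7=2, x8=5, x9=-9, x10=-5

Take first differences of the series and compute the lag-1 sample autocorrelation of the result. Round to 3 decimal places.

-0.717

First differences Δx: 9, -13, 14, -13, 5, 3, 3, -14, 4
Mean of differences = -0.2222
Numerator Σ(Δx_t−Δx̄)(Δx_{t+1}−Δx̄) = -623.3827
Denominator Σ(Δx_t−Δx̄)² = 869.5556
r_1(Δx) = -623.3827 / 869.5556 = -0.717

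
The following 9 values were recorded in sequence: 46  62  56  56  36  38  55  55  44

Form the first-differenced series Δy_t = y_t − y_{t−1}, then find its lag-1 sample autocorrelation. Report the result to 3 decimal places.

First differences Δy: 16, -6, 0, -20, 2, 17, 0, -11
Mean of differences = -0.2500
Numerator Σ(Δy_t−Δȳ)(Δy_{t+1}−Δȳ) = -103.8125
Denominator Σ(Δy_t−Δȳ)² = 1105.5000
r_1(Δy) = -103.8125 / 1105.5000 = -0.094

-0.094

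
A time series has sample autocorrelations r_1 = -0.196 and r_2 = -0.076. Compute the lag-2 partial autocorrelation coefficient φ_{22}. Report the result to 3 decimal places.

φ_{22} = (r_2 − r_1²) / (1 − r_1²)
r_1² = (-0.196)² = 0.038416
Numerator = -0.076 − 0.0384 = -0.1144; denominator = 1 − 0.0384 = 0.9616
φ_{22} = -0.1144 / 0.9616 = -0.119

-0.119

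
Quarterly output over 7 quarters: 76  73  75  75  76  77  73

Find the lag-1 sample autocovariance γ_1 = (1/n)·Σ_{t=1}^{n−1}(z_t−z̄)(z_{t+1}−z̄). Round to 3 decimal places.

Mean z̄ = (76 + 73 + 75 + 75 + 76 + 77 + 73)/7 = 75.0000
Deviations: 1.0000, -2.0000, 0.0000, 0.0000, 1.0000, 2.0000, -2.0000
Σ_{t=1}^{6}(z_t−z̄)(z_{t+1}−z̄) = -4.0000
γ_1 = -4.0000 / 7 = -0.571

-0.571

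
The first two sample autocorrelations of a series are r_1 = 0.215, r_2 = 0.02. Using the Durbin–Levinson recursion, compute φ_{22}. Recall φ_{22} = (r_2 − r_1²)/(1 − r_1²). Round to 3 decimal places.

φ_{22} = (r_2 − r_1²) / (1 − r_1²)
r_1² = (0.215)² = 0.046225
Numerator = 0.02 − 0.0462 = -0.0262; denominator = 1 − 0.0462 = 0.9538
φ_{22} = -0.0262 / 0.9538 = -0.027

-0.027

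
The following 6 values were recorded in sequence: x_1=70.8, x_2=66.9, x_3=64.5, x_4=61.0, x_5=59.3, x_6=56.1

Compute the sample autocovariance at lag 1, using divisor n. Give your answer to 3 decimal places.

Mean x̄ = (70.8 + 66.9 + 64.5 + 61.0 + 59.3 + 56.1)/6 = 63.1000
Σ_{t=1}^{5}(x_t−x̄)(x_{t+1}−x̄) = 66.2200
γ_1 = 66.2200 / 6 = 11.037

11.037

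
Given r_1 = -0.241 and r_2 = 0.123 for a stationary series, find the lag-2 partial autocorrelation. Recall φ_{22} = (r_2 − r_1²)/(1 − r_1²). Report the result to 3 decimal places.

0.069

φ_{22} = (r_2 − r_1²) / (1 − r_1²)
r_1² = (-0.241)² = 0.058081
Numerator = 0.123 − 0.0581 = 0.0649; denominator = 1 − 0.0581 = 0.9419
φ_{22} = 0.0649 / 0.9419 = 0.069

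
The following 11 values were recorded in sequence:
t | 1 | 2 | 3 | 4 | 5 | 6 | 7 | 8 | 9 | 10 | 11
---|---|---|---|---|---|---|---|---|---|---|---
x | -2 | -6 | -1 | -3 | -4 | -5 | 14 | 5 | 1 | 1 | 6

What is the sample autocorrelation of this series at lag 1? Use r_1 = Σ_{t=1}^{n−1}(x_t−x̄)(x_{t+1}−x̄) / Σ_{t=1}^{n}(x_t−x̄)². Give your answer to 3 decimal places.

Mean x̄ = (-2 − 6 − 1 − 3 − 4 − 5 + 14 + 5 + 1 + 1 + 6)/11 = 0.5455
Numerator Σ_{t=1}^{10}(x_t−x̄)(x_{t+1}−x̄) = 63.6116
Denominator Σ(x_t−x̄)² = 346.7273
r_1 = 63.6116 / 346.7273 = 0.183

0.183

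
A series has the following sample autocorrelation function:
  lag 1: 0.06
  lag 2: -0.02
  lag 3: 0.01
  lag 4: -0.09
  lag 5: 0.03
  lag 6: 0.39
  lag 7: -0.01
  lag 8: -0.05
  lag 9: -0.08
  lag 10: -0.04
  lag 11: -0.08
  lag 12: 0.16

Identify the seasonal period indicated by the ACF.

The largest autocorrelation is r_6 = 0.39, with a weaker echo at lag 12 (0.16); the remaining lags stay at or below 0.06.
The dominant spike at lag 6 indicates a seasonal period of 6.

6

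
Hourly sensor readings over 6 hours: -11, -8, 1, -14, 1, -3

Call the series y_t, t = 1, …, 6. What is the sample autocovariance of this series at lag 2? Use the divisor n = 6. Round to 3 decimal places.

1.019

Mean ȳ = (-11 − 8 + 1 − 14 + 1 − 3)/6 = -5.6667
Σ_{t=1}^{4}(y_t−ȳ)(y_{t+2}−ȳ) = 6.1111
γ_2 = 6.1111 / 6 = 1.019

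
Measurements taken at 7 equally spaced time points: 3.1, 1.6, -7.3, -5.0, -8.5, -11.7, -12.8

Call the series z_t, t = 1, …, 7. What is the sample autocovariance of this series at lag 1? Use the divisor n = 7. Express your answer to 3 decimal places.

15.519

Mean z̄ = (3.1 + 1.6 − 7.3 − 5.0 − 8.5 − 11.7 − 12.8)/7 = -5.8000
Deviations: 8.9000, 7.4000, -1.5000, 0.8000, -2.7000, -5.9000, -7.0000
Σ_{t=1}^{6}(z_t−z̄)(z_{t+1}−z̄) = 108.6300
γ_1 = 108.6300 / 7 = 15.519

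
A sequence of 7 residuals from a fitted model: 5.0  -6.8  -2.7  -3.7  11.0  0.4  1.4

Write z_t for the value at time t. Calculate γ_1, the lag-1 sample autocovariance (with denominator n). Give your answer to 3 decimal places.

-5.806

Mean z̄ = (5.0 − 6.8 − 2.7 − 3.7 + 11.0 + 0.4 + 1.4)/7 = 0.6571
Deviations: 4.3429, -7.4571, -3.3571, -4.3571, 10.3429, -0.2571, 0.7429
Σ_{t=1}^{6}(z_t−z̄)(z_{t+1}−z̄) = -40.6390
γ_1 = -40.6390 / 7 = -5.806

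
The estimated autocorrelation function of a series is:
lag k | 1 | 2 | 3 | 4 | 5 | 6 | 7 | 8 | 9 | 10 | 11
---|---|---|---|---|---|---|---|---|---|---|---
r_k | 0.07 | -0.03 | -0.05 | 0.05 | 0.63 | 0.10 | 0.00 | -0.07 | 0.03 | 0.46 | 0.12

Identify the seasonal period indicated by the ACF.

5

The largest autocorrelation is r_5 = 0.63, with a weaker echo at lag 10 (0.46); the remaining lags stay at or below 0.12.
The dominant spike at lag 5 indicates a seasonal period of 5.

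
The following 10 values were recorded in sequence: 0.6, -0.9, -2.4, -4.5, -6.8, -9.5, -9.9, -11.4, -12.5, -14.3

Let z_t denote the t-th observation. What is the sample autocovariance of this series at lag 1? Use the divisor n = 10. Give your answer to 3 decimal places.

Mean z̄ = (0.6 − 0.9 − 2.4 − 4.5 − 6.8 − 9.5 − 9.9 − 11.4 − 12.5 − 14.3)/10 = -7.1600
Σ_{t=1}^{9}(z_t−z̄)(z_{t+1}−z̄) = 169.9504
γ_1 = 169.9504 / 10 = 16.995

16.995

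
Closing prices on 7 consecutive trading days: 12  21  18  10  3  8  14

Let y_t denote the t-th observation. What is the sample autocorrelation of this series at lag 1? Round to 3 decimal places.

Mean ȳ = (12 + 21 + 18 + 10 + 3 + 8 + 14)/7 = 12.2857
Deviations from mean: -0.2857, 8.7143, 5.7143, -2.2857, -9.2857, -4.2857, 1.7143
Σ(y_t−ȳ)(y_{t+1}−ȳ) = (-2.4898) + (49.7959) + (-13.0612) + (21.2245) + (39.7959) + (-7.3469) = 87.9184
Denominator Σ(y_t−ȳ)² = 221.4286
r_1 = 87.9184 / 221.4286 = 0.397

0.397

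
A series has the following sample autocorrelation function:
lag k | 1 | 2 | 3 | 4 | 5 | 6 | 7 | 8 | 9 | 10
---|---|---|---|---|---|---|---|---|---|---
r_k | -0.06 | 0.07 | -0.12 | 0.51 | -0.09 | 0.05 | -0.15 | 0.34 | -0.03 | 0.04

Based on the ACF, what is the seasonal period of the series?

The largest autocorrelation is r_4 = 0.51, with a weaker echo at lag 8 (0.34); the remaining lags stay at or below 0.07.
The dominant spike at lag 4 indicates a seasonal period of 4.

4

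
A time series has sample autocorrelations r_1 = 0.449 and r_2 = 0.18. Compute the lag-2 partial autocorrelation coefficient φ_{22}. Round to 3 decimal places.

φ_{22} = (r_2 − r_1²) / (1 − r_1²)
r_1² = (0.449)² = 0.201601
Numerator = 0.18 − 0.2016 = -0.0216; denominator = 1 − 0.2016 = 0.7984
φ_{22} = -0.0216 / 0.7984 = -0.027

-0.027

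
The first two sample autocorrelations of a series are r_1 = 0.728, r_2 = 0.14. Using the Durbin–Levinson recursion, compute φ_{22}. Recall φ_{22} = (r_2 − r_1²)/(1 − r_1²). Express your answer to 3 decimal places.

φ_{22} = (r_2 − r_1²) / (1 − r_1²)
r_1² = (0.728)² = 0.529984
Numerator = 0.14 − 0.5300 = -0.3900; denominator = 1 − 0.5300 = 0.4700
φ_{22} = -0.3900 / 0.4700 = -0.830

-0.830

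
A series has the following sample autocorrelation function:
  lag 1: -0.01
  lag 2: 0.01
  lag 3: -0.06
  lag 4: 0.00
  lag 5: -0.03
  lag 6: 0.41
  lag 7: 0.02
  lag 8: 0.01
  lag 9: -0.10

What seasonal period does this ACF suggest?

The largest autocorrelation is r_6 = 0.41; the remaining lags stay at or below 0.02.
The dominant spike at lag 6 indicates a seasonal period of 6.

6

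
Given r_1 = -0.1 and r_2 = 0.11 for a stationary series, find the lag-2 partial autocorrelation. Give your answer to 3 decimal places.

φ_{22} = (r_2 − r_1²) / (1 − r_1²)
r_1² = (-0.1)² = 0.01
Numerator = 0.11 − 0.0100 = 0.1000; denominator = 1 − 0.0100 = 0.9900
φ_{22} = 0.1000 / 0.9900 = 0.101

0.101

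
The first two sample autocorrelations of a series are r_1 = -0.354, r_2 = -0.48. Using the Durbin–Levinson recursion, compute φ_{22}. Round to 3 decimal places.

-0.692

φ_{22} = (r_2 − r_1²) / (1 − r_1²)
r_1² = (-0.354)² = 0.125316
Numerator = -0.48 − 0.1253 = -0.6053; denominator = 1 − 0.1253 = 0.8747
φ_{22} = -0.6053 / 0.8747 = -0.692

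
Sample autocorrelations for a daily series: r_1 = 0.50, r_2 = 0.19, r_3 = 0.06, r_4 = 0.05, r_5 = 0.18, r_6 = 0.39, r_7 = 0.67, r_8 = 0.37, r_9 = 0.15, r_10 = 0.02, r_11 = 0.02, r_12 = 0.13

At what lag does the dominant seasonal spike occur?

7

The largest autocorrelation is r_7 = 0.67; the remaining lags stay at or below 0.50. The elevated value at lag 1 (0.50), dropping to 0.19 at lag 2, reflects decaying short-term dependence rather than seasonality.
The dominant spike at lag 7 indicates a seasonal period of 7.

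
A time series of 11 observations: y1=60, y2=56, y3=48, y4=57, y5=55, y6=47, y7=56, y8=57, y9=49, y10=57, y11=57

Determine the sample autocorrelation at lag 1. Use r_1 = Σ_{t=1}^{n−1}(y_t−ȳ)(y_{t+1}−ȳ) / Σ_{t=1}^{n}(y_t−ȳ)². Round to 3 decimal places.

Mean ȳ = (60 + 56 + 48 + 57 + 55 + 47 + 56 + 57 + 49 + 57 + 57)/11 = 54.4545
Numerator Σ_{t=1}^{10}(y_t−ȳ)(y_{t+1}−ȳ) = -49.3884
Denominator Σ(y_t−ȳ)² = 188.7273
r_1 = -49.3884 / 188.7273 = -0.262

-0.262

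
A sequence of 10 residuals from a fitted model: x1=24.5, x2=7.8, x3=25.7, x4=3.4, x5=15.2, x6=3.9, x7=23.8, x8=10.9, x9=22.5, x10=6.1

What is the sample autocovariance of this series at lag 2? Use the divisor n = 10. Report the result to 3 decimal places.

Mean x̄ = (24.5 + 7.8 + 25.7 + 3.4 + 15.2 + 3.9 + 23.8 + 10.9 + 22.5 + 6.1)/10 = 14.3800
Σ_{t=1}^{8}(x_t−x̄)(x_{t+2}−x̄) = 460.6592
γ_2 = 460.6592 / 10 = 46.066

46.066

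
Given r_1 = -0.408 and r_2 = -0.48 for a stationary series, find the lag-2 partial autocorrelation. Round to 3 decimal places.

-0.776

φ_{22} = (r_2 − r_1²) / (1 − r_1²)
r_1² = (-0.408)² = 0.166464
Numerator = -0.48 − 0.1665 = -0.6465; denominator = 1 − 0.1665 = 0.8335
φ_{22} = -0.6465 / 0.8335 = -0.776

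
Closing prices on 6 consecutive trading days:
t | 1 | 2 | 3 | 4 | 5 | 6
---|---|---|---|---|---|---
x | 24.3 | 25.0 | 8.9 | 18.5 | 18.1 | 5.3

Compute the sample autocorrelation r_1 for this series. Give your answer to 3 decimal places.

-0.090

Mean x̄ = (24.3 + 25.0 + 8.9 + 18.5 + 18.1 + 5.3)/6 = 16.6833
Deviations from mean: 7.6167, 8.3167, -7.7833, 1.8167, 1.4167, -11.3833
Σ(x_t−x̄)(x_{t+1}−x̄) = (63.3453) + (-64.7314) + (-14.1397) + (2.5736) + (-16.1264) = -29.0786
Denominator Σ(x_t−x̄)² = 322.6483
r_1 = -29.0786 / 322.6483 = -0.090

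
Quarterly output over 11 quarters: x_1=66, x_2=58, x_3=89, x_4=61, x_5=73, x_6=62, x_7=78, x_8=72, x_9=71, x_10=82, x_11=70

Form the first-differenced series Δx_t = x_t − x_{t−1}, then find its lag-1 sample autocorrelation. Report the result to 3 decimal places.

-0.761

First differences Δx: -8, 31, -28, 12, -11, 16, -6, -1, 11, -12
Mean of differences = 0.4000
Numerator Σ(Δx_t−Δx̄)(Δx_{t+1}−Δx̄) = -2002.7600
Denominator Σ(Δx_t−Δx̄)² = 2630.4000
r_1(Δx) = -2002.7600 / 2630.4000 = -0.761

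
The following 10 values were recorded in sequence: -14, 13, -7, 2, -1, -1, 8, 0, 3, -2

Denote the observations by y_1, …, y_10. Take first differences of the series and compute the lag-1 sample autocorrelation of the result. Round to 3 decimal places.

-0.612

First differences Δy: 27, -20, 9, -3, 0, 9, -8, 3, -5
Mean of differences = 1.3333
Numerator Σ(Δy_t−Δȳ)(Δy_{t+1}−Δȳ) = -846.4444
Denominator Σ(Δy_t−Δȳ)² = 1382.0000
r_1(Δy) = -846.4444 / 1382.0000 = -0.612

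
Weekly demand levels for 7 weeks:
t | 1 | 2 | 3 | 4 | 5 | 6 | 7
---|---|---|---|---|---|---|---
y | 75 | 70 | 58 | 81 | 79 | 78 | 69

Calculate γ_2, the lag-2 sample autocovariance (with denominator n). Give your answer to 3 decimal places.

-18.312

Mean ȳ = (75 + 70 + 58 + 81 + 79 + 78 + 69)/7 = 72.8571
Σ_{t=1}^{5}(y_t−ȳ)(y_{t+2}−ȳ) = -128.1837
γ_2 = -128.1837 / 7 = -18.312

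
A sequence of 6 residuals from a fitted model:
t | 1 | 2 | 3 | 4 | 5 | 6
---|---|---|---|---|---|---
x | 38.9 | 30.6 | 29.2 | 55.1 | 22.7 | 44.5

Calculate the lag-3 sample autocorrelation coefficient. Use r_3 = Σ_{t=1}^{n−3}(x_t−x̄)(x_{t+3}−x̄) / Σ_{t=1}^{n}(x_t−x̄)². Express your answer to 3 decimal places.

0.097

Mean x̄ = (38.9 + 30.6 + 29.2 + 55.1 + 22.7 + 44.5)/6 = 36.8333
Deviations from mean: 2.0667, -6.2333, -7.6333, 18.2667, -14.1333, 7.6667
Numerator Σ_{t=1}^{3}(x_t−x̄)(x_{t+3}−x̄) = 67.3267
Denominator Σ(x_t−x̄)² = 693.5933
r_3 = 67.3267 / 693.5933 = 0.097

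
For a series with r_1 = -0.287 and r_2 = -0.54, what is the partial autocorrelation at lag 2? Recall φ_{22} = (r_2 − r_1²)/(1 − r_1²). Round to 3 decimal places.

φ_{22} = (r_2 − r_1²) / (1 − r_1²)
r_1² = (-0.287)² = 0.082369
Numerator = -0.54 − 0.0824 = -0.6224; denominator = 1 − 0.0824 = 0.9176
φ_{22} = -0.6224 / 0.9176 = -0.678

-0.678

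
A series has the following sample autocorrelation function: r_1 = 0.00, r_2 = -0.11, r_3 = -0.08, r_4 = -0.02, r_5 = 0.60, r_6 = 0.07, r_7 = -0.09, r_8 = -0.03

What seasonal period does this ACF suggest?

5

The largest autocorrelation is r_5 = 0.60; the remaining lags stay at or below 0.07.
The dominant spike at lag 5 indicates a seasonal period of 5.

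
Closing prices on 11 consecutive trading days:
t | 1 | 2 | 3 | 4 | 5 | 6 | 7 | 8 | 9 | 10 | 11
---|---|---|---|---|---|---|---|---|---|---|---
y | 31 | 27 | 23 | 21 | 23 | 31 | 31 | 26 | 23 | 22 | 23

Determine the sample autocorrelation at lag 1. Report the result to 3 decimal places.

0.415

Mean ȳ = (31 + 27 + 23 + 21 + 23 + 31 + 31 + 26 + 23 + 22 + 23)/11 = 25.5455
Numerator Σ_{t=1}^{10}(y_t−ȳ)(y_{t+1}−ȳ) = 62.6116
Denominator Σ(y_t−ȳ)² = 150.7273
r_1 = 62.6116 / 150.7273 = 0.415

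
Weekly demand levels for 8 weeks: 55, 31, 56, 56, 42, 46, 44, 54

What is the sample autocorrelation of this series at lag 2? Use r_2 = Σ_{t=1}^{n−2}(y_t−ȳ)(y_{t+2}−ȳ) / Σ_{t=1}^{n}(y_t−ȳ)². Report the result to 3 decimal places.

-0.237

Mean ȳ = (55 + 31 + 56 + 56 + 42 + 46 + 44 + 54)/8 = 48.0000
Σ(y_t−ȳ)(y_{t+2}−ȳ) = (56.0000) + (-136.0000) + (-48.0000) + (-16.0000) + (24.0000) + (-12.0000) = -132.0000
Denominator Σ(y_t−ȳ)² = 558.0000
r_2 = -132.0000 / 558.0000 = -0.237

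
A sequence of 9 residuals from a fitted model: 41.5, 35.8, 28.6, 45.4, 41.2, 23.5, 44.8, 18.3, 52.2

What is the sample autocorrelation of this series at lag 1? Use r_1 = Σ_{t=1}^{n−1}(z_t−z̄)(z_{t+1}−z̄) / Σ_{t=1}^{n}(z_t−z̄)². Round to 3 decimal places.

Mean z̄ = (41.5 + 35.8 + 28.6 + 45.4 + 41.2 + 23.5 + 44.8 + 18.3 + 52.2)/9 = 36.8111
Numerator Σ_{t=1}^{8}(z_t−z̄)(z_{t+1}−z̄) = -626.7779
Denominator Σ(z_t−z̄)² = 1003.9489
r_1 = -626.7779 / 1003.9489 = -0.624

-0.624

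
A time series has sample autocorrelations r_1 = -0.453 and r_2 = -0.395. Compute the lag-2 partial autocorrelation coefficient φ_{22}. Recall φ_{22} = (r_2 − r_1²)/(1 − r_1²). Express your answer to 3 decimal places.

φ_{22} = (r_2 − r_1²) / (1 − r_1²)
r_1² = (-0.453)² = 0.205209
Numerator = -0.395 − 0.2052 = -0.6002; denominator = 1 − 0.2052 = 0.7948
φ_{22} = -0.6002 / 0.7948 = -0.755

-0.755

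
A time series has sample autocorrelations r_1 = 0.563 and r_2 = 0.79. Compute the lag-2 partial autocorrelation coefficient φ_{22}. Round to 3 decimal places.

φ_{22} = (r_2 − r_1²) / (1 − r_1²)
r_1² = (0.563)² = 0.316969
Numerator = 0.79 − 0.3170 = 0.4730; denominator = 1 − 0.3170 = 0.6830
φ_{22} = 0.4730 / 0.6830 = 0.693

0.693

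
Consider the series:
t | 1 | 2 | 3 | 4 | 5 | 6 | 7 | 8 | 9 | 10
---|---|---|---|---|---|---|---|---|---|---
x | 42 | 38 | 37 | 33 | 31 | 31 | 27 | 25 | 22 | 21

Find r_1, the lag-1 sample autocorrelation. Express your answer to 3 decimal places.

Mean x̄ = (42 + 38 + 37 + 33 + 31 + 31 + 27 + 25 + 22 + 21)/10 = 30.7000
Numerator Σ_{t=1}^{9}(x_t−x̄)(x_{t+1}−x̄) = 297.7100
Denominator Σ(x_t−x̄)² = 442.1000
r_1 = 297.7100 / 442.1000 = 0.673

0.673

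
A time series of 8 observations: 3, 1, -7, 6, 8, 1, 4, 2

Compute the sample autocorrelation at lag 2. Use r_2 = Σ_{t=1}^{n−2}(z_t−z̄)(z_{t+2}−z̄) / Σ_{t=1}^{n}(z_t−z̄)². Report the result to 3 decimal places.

Mean z̄ = (3 + 1 − 7 + 6 + 8 + 1 + 4 + 2)/8 = 2.2500
Numerator Σ_{t=1}^{6}(z_t−z̄)(z_{t+2}−z̄) = -59.1250
Denominator Σ(z_t−z̄)² = 139.5000
r_2 = -59.1250 / 139.5000 = -0.424

-0.424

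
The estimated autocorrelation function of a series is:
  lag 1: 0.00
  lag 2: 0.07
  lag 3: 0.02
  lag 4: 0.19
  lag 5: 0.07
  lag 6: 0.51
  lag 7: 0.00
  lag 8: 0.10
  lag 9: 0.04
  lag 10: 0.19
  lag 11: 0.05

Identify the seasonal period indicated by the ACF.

The largest autocorrelation is r_6 = 0.51; the remaining lags stay at or below 0.19.
The dominant spike at lag 6 indicates a seasonal period of 6.

6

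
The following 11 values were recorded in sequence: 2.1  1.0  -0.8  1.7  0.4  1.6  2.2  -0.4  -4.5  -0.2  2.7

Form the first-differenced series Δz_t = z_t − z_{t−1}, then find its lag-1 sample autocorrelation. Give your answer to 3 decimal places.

First differences Δz: -1.1, -1.8, 2.5, -1.3, 1.2, 0.6, -2.6, -4.1, 4.3, 2.9
Mean of differences = 0.0600
Numerator Σ(Δz_t−Δz̄)(Δz_{t+1}−Δz̄) = -2.6016
Denominator Σ(Δz_t−Δz̄)² = 64.6240
r_1(Δz) = -2.6016 / 64.6240 = -0.040

-0.040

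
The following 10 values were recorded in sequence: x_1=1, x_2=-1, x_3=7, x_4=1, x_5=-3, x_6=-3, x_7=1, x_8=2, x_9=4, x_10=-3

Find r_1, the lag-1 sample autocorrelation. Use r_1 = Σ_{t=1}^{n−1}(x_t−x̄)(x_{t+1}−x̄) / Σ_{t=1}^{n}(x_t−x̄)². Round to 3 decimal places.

-0.054

Mean x̄ = (1 − 1 + 7 + 1 − 3 − 3 + 1 + 2 + 4 − 3)/10 = 0.6000
Numerator Σ_{t=1}^{9}(x_t−x̄)(x_{t+1}−x̄) = -5.1600
Denominator Σ(x_t−x̄)² = 96.4000
r_1 = -5.1600 / 96.4000 = -0.054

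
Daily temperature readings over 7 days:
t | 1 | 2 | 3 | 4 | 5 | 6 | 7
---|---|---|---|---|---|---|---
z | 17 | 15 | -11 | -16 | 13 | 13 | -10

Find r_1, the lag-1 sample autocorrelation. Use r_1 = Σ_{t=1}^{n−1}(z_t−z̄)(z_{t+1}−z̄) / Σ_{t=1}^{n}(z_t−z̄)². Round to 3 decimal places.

Mean z̄ = (17 + 15 − 11 − 16 + 13 + 13 − 10)/7 = 3.0000
Deviations from mean: 14.0000, 12.0000, -14.0000, -19.0000, 10.0000, 10.0000, -13.0000
Σ(z_t−z̄)(z_{t+1}−z̄) = (168.0000) + (-168.0000) + (266.0000) + (-190.0000) + (100.0000) + (-130.0000) = 46.0000
Denominator Σ(z_t−z̄)² = 1266.0000
r_1 = 46.0000 / 1266.0000 = 0.036

0.036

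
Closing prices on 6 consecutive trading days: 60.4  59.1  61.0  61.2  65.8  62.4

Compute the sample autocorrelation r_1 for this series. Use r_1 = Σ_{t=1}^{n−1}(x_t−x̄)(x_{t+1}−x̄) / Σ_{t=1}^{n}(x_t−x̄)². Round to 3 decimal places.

0.241

Mean x̄ = (60.4 + 59.1 + 61.0 + 61.2 + 65.8 + 62.4)/6 = 61.6500
Numerator Σ_{t=1}^{5}(x_t−x̄)(x_{t+1}−x̄) = 6.3825
Denominator Σ(x_t−x̄)² = 26.4750
r_1 = 6.3825 / 26.4750 = 0.241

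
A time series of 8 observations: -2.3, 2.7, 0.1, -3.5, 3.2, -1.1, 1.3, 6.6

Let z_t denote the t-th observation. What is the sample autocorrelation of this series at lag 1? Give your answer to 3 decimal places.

Mean z̄ = (-2.3 + 2.7 + 0.1 − 3.5 + 3.2 − 1.1 + 1.3 + 6.6)/8 = 0.8750
Numerator Σ_{t=1}^{7}(z_t−z̄)(z_{t+1}−z̄) = -16.9881
Denominator Σ(z_t−z̄)² = 75.4150
r_1 = -16.9881 / 75.4150 = -0.225

-0.225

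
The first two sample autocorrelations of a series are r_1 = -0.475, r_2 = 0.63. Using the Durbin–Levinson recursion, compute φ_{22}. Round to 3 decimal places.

0.522

φ_{22} = (r_2 − r_1²) / (1 − r_1²)
r_1² = (-0.475)² = 0.225625
Numerator = 0.63 − 0.2256 = 0.4044; denominator = 1 − 0.2256 = 0.7744
φ_{22} = 0.4044 / 0.7744 = 0.522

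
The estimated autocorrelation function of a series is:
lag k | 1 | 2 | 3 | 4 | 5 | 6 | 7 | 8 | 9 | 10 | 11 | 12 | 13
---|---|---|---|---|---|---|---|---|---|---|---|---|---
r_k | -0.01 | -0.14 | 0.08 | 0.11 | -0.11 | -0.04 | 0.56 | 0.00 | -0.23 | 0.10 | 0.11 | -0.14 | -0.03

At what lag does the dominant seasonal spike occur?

The largest autocorrelation is r_7 = 0.56; the remaining lags stay at or below 0.11.
The dominant spike at lag 7 indicates a seasonal period of 7.

7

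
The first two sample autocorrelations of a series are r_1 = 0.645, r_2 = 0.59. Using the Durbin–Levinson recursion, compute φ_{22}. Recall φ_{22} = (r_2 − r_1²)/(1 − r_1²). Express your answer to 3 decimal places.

φ_{22} = (r_2 − r_1²) / (1 − r_1²)
r_1² = (0.645)² = 0.416025
Numerator = 0.59 − 0.4160 = 0.1740; denominator = 1 − 0.4160 = 0.5840
φ_{22} = 0.1740 / 0.5840 = 0.298

0.298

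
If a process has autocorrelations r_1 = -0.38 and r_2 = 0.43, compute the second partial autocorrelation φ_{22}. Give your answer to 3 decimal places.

φ_{22} = (r_2 − r_1²) / (1 − r_1²)
r_1² = (-0.38)² = 0.1444
Numerator = 0.43 − 0.1444 = 0.2856; denominator = 1 − 0.1444 = 0.8556
φ_{22} = 0.2856 / 0.8556 = 0.334

0.334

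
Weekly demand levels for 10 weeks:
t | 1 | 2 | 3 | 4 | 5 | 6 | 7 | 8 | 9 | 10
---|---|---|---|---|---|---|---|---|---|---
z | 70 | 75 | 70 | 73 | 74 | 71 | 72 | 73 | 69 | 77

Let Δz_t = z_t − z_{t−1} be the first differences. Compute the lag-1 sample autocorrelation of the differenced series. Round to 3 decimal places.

-0.508

First differences Δz: 5, -5, 3, 1, -3, 1, 1, -4, 8
Mean of differences = 0.7778
Numerator Σ(Δz_t−Δz̄)(Δz_{t+1}−Δz̄) = -73.9383
Denominator Σ(Δz_t−Δz̄)² = 145.5556
r_1(Δz) = -73.9383 / 145.5556 = -0.508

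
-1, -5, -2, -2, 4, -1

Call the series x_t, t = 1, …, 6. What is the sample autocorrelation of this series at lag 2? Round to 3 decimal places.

-0.032

Mean x̄ = (-1 − 5 − 2 − 2 + 4 − 1)/6 = -1.1667
Deviations from mean: 0.1667, -3.8333, -0.8333, -0.8333, 5.1667, 0.1667
Σ(x_t−x̄)(x_{t+2}−x̄) = (-0.1389) + (3.1944) + (-4.3056) + (-0.1389) = -1.3889
Denominator Σ(x_t−x̄)² = 42.8333
r_2 = -1.3889 / 42.8333 = -0.032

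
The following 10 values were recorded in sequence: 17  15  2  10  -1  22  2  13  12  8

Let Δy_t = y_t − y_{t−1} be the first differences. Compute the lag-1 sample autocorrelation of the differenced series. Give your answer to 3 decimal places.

First differences Δy: -2, -13, 8, -11, 23, -20, 11, -1, -4
Mean of differences = -1.0000
Numerator Σ(Δy_t−Δȳ)(Δy_{t+1}−Δȳ) = -1110.0000
Denominator Σ(Δy_t−Δȳ)² = 1416.0000
r_1(Δy) = -1110.0000 / 1416.0000 = -0.784

-0.784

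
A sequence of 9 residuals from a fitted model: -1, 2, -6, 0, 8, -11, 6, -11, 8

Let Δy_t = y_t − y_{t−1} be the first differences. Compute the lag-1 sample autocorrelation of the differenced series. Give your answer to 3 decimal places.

First differences Δy: 3, -8, 6, 8, -19, 17, -17, 19
Mean of differences = 1.1250
Numerator Σ(Δy_t−Δȳ)(Δy_{t+1}−Δȳ) = -1097.6406
Denominator Σ(Δy_t−Δȳ)² = 1462.8750
r_1(Δy) = -1097.6406 / 1462.8750 = -0.750

-0.750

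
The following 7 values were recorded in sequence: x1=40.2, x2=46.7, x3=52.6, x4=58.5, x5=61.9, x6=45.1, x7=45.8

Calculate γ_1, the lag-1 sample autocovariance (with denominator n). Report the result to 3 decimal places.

Mean x̄ = (40.2 + 46.7 + 52.6 + 58.5 + 61.9 + 45.1 + 45.8)/7 = 50.1143
Deviations: -9.9143, -3.4143, 2.4857, 8.3857, 11.7857, -5.0143, -4.3143
Σ_{t=1}^{6}(x_t−x̄)(x_{t+1}−x̄) = 107.5755
γ_1 = 107.5755 / 7 = 15.368

15.368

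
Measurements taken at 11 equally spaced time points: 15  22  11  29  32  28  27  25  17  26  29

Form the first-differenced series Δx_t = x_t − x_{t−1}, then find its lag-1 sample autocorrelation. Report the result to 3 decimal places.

-0.400

First differences Δx: 7, -11, 18, 3, -4, -1, -2, -8, 9, 3
Mean of differences = 1.4000
Numerator Σ(Δx_t−Δx̄)(Δx_{t+1}−Δx̄) = -263.5600
Denominator Σ(Δx_t−Δx̄)² = 658.4000
r_1(Δx) = -263.5600 / 658.4000 = -0.400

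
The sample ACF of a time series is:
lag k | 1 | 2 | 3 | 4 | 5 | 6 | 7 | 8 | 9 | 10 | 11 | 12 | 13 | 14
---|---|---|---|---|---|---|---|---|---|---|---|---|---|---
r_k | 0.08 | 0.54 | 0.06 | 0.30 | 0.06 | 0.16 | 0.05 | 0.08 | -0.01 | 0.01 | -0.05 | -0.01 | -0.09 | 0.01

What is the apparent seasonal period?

2

The largest autocorrelation is r_2 = 0.54, with weaker echoes at lags 4 (0.30) and 6 (0.16); the remaining lags stay at or below 0.08.
The dominant spike at lag 2 indicates a seasonal period of 2.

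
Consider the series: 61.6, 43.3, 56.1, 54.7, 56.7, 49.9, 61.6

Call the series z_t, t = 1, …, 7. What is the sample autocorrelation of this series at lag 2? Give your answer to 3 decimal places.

Mean z̄ = (61.6 + 43.3 + 56.1 + 54.7 + 56.7 + 49.9 + 61.6)/7 = 54.8429
Deviations from mean: 6.7571, -11.5429, 1.2571, -0.1429, 1.8571, -4.9429, 6.7571
Numerator Σ_{t=1}^{5}(z_t−z̄)(z_{t+2}−z̄) = 25.7335
Denominator Σ(z_t−z̄)² = 254.0371
r_2 = 25.7335 / 254.0371 = 0.101

0.101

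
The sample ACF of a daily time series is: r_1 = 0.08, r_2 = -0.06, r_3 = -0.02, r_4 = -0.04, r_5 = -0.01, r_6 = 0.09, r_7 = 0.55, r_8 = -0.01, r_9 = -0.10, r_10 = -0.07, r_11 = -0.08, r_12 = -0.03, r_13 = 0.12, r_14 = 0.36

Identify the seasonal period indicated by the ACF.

The largest autocorrelation is r_7 = 0.55, with a weaker echo at lag 14 (0.36); the remaining lags stay at or below 0.12.
The dominant spike at lag 7 indicates a seasonal period of 7.

7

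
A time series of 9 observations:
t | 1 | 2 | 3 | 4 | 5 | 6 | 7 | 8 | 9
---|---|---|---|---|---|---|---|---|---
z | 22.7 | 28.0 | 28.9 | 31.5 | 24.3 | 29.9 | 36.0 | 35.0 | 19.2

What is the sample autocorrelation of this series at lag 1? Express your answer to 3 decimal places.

-0.057

Mean z̄ = (22.7 + 28.0 + 28.9 + 31.5 + 24.3 + 29.9 + 36.0 + 35.0 + 19.2)/9 = 28.3889
Numerator Σ_{t=1}^{8}(z_t−z̄)(z_{t+1}−z̄) = -14.2257
Denominator Σ(z_t−z̄)² = 247.5289
r_1 = -14.2257 / 247.5289 = -0.057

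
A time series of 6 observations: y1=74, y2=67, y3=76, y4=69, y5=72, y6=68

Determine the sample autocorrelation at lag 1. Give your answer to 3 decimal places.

Mean ȳ = (74 + 67 + 76 + 69 + 72 + 68)/6 = 71.0000
Numerator Σ_{t=1}^{5}(y_t−ȳ)(y_{t+1}−ȳ) = -47.0000
Denominator Σ(y_t−ȳ)² = 64.0000
r_1 = -47.0000 / 64.0000 = -0.734

-0.734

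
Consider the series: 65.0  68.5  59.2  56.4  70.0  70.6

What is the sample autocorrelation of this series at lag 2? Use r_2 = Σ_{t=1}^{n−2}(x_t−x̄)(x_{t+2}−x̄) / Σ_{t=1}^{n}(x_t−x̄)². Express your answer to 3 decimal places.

-0.613

Mean x̄ = (65.0 + 68.5 + 59.2 + 56.4 + 70.0 + 70.6)/6 = 64.9500
Deviations from mean: 0.0500, 3.5500, -5.7500, -8.5500, 5.0500, 5.6500
Σ(x_t−x̄)(x_{t+2}−x̄) = (-0.2875) + (-30.3525) + (-29.0375) + (-48.3075) = -107.9850
Denominator Σ(x_t−x̄)² = 176.1950
r_2 = -107.9850 / 176.1950 = -0.613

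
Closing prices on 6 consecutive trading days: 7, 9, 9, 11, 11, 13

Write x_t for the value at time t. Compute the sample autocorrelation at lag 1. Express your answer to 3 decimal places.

Mean x̄ = (7 + 9 + 9 + 11 + 11 + 13)/6 = 10.0000
Deviations from mean: -3.0000, -1.0000, -1.0000, 1.0000, 1.0000, 3.0000
Σ(x_t−x̄)(x_{t+1}−x̄) = (3.0000) + (1.0000) + (-1.0000) + (1.0000) + (3.0000) = 7.0000
Denominator Σ(x_t−x̄)² = 22.0000
r_1 = 7.0000 / 22.0000 = 0.318

0.318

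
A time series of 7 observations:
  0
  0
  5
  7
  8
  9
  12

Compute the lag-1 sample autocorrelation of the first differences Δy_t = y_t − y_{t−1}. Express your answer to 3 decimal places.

-0.375

First differences Δy: 0, 5, 2, 1, 1, 3
Mean of differences = 2.0000
Numerator Σ(Δy_t−Δȳ)(Δy_{t+1}−Δȳ) = -6.0000
Denominator Σ(Δy_t−Δȳ)² = 16.0000
r_1(Δy) = -6.0000 / 16.0000 = -0.375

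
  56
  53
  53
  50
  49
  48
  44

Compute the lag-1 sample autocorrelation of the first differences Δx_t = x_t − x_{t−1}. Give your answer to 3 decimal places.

-0.500

First differences Δx: -3, 0, -3, -1, -1, -4
Mean of differences = -2.0000
Numerator Σ(Δx_t−Δx̄)(Δx_{t+1}−Δx̄) = -6.0000
Denominator Σ(Δx_t−Δx̄)² = 12.0000
r_1(Δx) = -6.0000 / 12.0000 = -0.500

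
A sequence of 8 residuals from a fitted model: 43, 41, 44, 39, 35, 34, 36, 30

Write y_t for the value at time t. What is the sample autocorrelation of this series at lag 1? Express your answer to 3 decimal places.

Mean ȳ = (43 + 41 + 44 + 39 + 35 + 34 + 36 + 30)/8 = 37.7500
Deviations from mean: 5.2500, 3.2500, 6.2500, 1.2500, -2.7500, -3.7500, -1.7500, -7.7500
Σ(y_t−ȳ)(y_{t+1}−ȳ) = (17.0625) + (20.3125) + (7.8125) + (-3.4375) + (10.3125) + (6.5625) + (13.5625) = 72.1875
Denominator Σ(y_t−ȳ)² = 163.5000
r_1 = 72.1875 / 163.5000 = 0.442

0.442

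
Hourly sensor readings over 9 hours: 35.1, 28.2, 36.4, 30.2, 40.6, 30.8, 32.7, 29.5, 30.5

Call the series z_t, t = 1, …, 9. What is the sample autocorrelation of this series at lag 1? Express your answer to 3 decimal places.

-0.507

Mean z̄ = (35.1 + 28.2 + 36.4 + 30.2 + 40.6 + 30.8 + 32.7 + 29.5 + 30.5)/9 = 32.6667
Numerator Σ_{t=1}^{8}(z_t−z̄)(z_{t+1}−z̄) = -64.4378
Denominator Σ(z_t−z̄)² = 127.0400
r_1 = -64.4378 / 127.0400 = -0.507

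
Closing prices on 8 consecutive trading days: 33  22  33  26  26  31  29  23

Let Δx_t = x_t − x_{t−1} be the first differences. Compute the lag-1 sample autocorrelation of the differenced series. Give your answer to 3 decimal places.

-0.550

First differences Δx: -11, 11, -7, 0, 5, -2, -6
Mean of differences = -1.4286
Numerator Σ(Δx_t−Δx̄)(Δx_{t+1}−Δx̄) = -188.0408
Denominator Σ(Δx_t−Δx̄)² = 341.7143
r_1(Δx) = -188.0408 / 341.7143 = -0.550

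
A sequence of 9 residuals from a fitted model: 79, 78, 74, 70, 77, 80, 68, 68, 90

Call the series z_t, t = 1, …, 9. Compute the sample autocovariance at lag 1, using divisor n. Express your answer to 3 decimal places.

-7.556

Mean z̄ = (79 + 78 + 74 + 70 + 77 + 80 + 68 + 68 + 90)/9 = 76.0000
Σ_{t=1}^{8}(z_t−z̄)(z_{t+1}−z̄) = -68.0000
γ_1 = -68.0000 / 9 = -7.556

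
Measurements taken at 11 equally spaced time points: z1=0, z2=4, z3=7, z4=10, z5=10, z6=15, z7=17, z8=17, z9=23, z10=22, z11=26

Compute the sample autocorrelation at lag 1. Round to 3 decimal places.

0.667

Mean z̄ = (0 + 4 + 7 + 10 + 10 + 15 + 17 + 17 + 23 + 22 + 26)/11 = 13.7273
Numerator Σ_{t=1}^{10}(z_t−z̄)(z_{t+1}−z̄) = 456.6529
Denominator Σ(z_t−z̄)² = 684.1818
r_1 = 456.6529 / 684.1818 = 0.667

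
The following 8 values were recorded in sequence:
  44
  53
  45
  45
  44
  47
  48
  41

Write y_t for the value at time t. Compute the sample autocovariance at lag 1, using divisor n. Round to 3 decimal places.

-3.408

Mean ȳ = (44 + 53 + 45 + 45 + 44 + 47 + 48 + 41)/8 = 45.8750
Σ_{t=1}^{7}(y_t−ȳ)(y_{t+1}−ȳ) = -27.2656
γ_1 = -27.2656 / 8 = -3.408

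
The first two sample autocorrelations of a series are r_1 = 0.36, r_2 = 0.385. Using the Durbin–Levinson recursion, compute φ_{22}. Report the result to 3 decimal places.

0.293

φ_{22} = (r_2 − r_1²) / (1 − r_1²)
r_1² = (0.36)² = 0.1296
Numerator = 0.385 − 0.1296 = 0.2554; denominator = 1 − 0.1296 = 0.8704
φ_{22} = 0.2554 / 0.8704 = 0.293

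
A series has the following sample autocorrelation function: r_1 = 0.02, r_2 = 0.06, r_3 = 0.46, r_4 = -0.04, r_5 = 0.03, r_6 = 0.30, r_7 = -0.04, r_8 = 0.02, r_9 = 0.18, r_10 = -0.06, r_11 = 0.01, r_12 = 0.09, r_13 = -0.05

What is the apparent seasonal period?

The largest autocorrelation is r_3 = 0.46, with weaker echoes at lags 6 (0.30) and 9 (0.18); the remaining lags stay at or below 0.09.
The dominant spike at lag 3 indicates a seasonal period of 3.

3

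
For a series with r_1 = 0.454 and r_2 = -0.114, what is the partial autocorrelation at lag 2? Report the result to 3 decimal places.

-0.403

φ_{22} = (r_2 − r_1²) / (1 − r_1²)
r_1² = (0.454)² = 0.206116
Numerator = -0.114 − 0.2061 = -0.3201; denominator = 1 − 0.2061 = 0.7939
φ_{22} = -0.3201 / 0.7939 = -0.403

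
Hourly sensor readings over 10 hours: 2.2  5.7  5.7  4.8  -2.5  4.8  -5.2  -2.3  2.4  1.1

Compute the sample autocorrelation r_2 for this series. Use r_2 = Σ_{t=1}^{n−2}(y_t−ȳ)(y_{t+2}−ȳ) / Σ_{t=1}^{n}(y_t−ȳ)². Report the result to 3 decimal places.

0.159

Mean ȳ = (2.2 + 5.7 + 5.7 + 4.8 − 2.5 + 4.8 − 5.2 − 2.3 + 2.4 + 1.1)/10 = 1.6700
Numerator Σ_{t=1}^{8}(y_t−ȳ)(y_{t+2}−ȳ) = 21.2112
Denominator Σ(y_t−ȳ)² = 133.5610
r_2 = 21.2112 / 133.5610 = 0.159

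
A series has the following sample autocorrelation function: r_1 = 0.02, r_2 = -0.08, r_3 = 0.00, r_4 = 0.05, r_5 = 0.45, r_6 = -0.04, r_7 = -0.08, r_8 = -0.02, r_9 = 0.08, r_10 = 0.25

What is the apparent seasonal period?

5

The largest autocorrelation is r_5 = 0.45, with a weaker echo at lag 10 (0.25); the remaining lags stay at or below 0.08.
The dominant spike at lag 5 indicates a seasonal period of 5.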